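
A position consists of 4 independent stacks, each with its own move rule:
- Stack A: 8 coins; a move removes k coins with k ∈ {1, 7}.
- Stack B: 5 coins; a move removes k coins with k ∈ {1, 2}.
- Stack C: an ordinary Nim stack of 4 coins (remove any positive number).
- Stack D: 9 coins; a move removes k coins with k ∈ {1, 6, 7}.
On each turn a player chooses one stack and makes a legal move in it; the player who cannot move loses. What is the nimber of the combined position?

For stack A, compute g(0), g(1), … with moves {1, 7}:
k:     0  1  2  3  4  5  6  7  8
g(k):  0  1  0  1  0  1  0  1  0
So g(8) = 0.
For stack B, compute g(0), g(1), … with moves {1, 2}:
g(0) = mex{} = 0
g(1) = mex{0} = 1
g(2) = mex{0,1} = 2
g(3) = mex{1,2} = 0
g(4) = mex{0,2} = 1
g(5) = mex{0,1} = 2
So g(5) = 2.
Stack C is a plain Nim stack of size 4, so its Grundy value is 4.
For stack D, compute g(0), g(1), … with moves {1, 6, 7}:
g(0) = mex{} = 0
g(1) = mex{0} = 1
g(2) = mex{1} = 0
g(3) = mex{0} = 1
g(4) = mex{1} = 0
g(5) = mex{0} = 1
g(6) = mex{0,1} = 2
g(7) = mex{0,1,2} = 3
g(8) = mex{0,1,3} = 2
g(9) = mex{0,1,2} = 3
So g(9) = 3.
The value of a disjunctive sum is the nim-sum of the parts.
Combined value = 0 XOR 2 XOR 4 XOR 3 = 5.

5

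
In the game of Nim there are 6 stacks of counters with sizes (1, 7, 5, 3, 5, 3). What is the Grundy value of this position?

6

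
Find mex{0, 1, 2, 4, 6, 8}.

3

The values 0, 1, 2 are all present; 3 is the first non-negative integer missing from the set.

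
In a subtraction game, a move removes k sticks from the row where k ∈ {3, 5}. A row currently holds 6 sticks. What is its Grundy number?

2

Grundy values for subtraction set {3, 5}:
k:     0  1  2  3  4  5  6
g(k):  0  0  0  1  1  1  2
So g(6) = 2.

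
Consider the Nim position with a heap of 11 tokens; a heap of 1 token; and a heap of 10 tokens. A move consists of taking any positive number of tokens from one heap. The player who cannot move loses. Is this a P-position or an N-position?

Compute the nim-sum pairwise:
11 ^ 1 = 10
10 ^ 10 = 0
The nim-sum is 0, so this is a P-position: the player to move is in a losing position under optimal play.

P-position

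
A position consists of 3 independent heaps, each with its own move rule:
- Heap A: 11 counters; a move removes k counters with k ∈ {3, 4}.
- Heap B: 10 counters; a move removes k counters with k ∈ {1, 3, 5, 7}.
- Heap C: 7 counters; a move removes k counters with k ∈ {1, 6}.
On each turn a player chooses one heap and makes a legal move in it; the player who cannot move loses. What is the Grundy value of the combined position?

Grundy values for heap A (subtraction set {3, 4}):
k:     0  1  2  3  4  5  6  7  8  9 10 11
g(k):  0  0  0  1  1  1  2  0  0  0  1  1
So g(11) = 1.
For heap B, compute g(0), g(1), … with moves {1, 3, 5, 7}:
g(0) = mex{} = 0
g(1) = mex{0} = 1
g(2) = mex{1} = 0
g(3) = mex{0} = 1
g(4) = mex{1} = 0
g(5) = mex{0} = 1
g(6) = mex{1} = 0
g(7) = mex{0} = 1
g(8) = mex{1} = 0
g(9) = mex{0} = 1
g(10) = mex{1} = 0
So g(10) = 0.
Build the Grundy sequence for heap C with g(k) = mex{g(k−s) : s ∈ {1, 6}, s ≤ k}:
g(0) = mex{} = 0
g(1) = mex{0} = 1
g(2) = mex{1} = 0
g(3) = mex{0} = 1
g(4) = mex{1} = 0
g(5) = mex{0} = 1
g(6) = mex{0,1} = 2
g(7) = mex{1,2} = 0
So g(7) = 0.
By the Sprague-Grundy theorem, the Grundy value of a sum of independent games is the XOR of the component values.
Combined value = 1 XOR 0 XOR 0 = 1.

1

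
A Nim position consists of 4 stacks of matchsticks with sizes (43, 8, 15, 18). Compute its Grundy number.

In binary:
  101011  (43)
  001000  (8)
  001111  (15)
  010010  (18)
  ------
  111110  (62)

62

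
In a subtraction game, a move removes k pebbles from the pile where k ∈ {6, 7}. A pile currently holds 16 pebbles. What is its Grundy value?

0

Grundy values for subtraction set {6, 7}:
k:     0  1  2  3  4  5  6  7  8  9 10 11 12 13 14 15 16
g(k):  0  0  0  0  0  0  1  1  1  1  1  1  2  0  0  0  0
So g(16) = 0.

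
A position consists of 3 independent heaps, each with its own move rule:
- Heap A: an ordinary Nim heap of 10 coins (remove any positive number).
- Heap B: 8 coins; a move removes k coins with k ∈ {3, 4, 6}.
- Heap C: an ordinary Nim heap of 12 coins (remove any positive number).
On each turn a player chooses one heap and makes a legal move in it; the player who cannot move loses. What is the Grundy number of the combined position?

Heap A is a plain Nim heap of size 10, so its Grundy value is 10.
For heap B, compute g(0), g(1), … with moves {3, 4, 6}:
g(0) = mex{} = 0
g(1) = mex{} = 0
g(2) = mex{} = 0
g(3) = mex{0} = 1
g(4) = mex{0} = 1
g(5) = mex{0} = 1
g(6) = mex{0,1} = 2
g(7) = mex{0,1} = 2
g(8) = mex{0,1} = 2
So g(8) = 2.
Heap C is a plain Nim heap of size 12, so its Grundy value is 12.
The value of a disjunctive sum is the nim-sum of the parts.
Combined value = 10 ⊕ 2 ⊕ 12 = 4.

4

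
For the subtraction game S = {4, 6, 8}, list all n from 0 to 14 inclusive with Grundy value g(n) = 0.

0, 1, 2, 3, 12, 13, 14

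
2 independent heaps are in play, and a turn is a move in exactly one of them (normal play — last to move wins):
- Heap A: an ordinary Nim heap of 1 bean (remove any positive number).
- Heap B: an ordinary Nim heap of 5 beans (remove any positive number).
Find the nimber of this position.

Heap A is a plain Nim heap of size 1, so its Grundy value is 1.
Heap B is a plain Nim heap of size 5, so its Grundy value is 5.
The value of a disjunctive sum is the nim-sum of the parts.
Combined value = 1 ⊕ 5 = 4.

4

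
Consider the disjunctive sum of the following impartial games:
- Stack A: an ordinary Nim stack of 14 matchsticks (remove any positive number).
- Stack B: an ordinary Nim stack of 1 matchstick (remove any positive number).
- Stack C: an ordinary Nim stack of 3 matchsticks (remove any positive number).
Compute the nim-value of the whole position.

12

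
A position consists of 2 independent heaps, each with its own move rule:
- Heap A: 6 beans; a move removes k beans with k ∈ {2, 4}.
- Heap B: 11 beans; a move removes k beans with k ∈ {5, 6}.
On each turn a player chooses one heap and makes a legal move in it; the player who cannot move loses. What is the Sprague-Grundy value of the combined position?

0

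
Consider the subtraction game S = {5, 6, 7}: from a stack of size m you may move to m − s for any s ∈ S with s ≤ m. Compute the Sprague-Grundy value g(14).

0

Grundy values for subtraction set {5, 6, 7}:
k:     0  1  2  3  4  5  6  7  8  9 10 11 12 13 14
g(k):  0  0  0  0  0  1  1  1  1  1  2  2  0  0  0
So g(14) = 0.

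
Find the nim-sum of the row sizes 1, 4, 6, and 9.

10

Compute the nim-sum pairwise:
1 ⊕ 4 = 5
5 ⊕ 6 = 3
3 ⊕ 9 = 10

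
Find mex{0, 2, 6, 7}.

0 is in the set but 1 is not, so the mex is 1.

1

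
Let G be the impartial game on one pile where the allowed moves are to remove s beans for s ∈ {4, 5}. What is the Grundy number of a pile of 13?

Grundy values for subtraction set {4, 5}:
g(0) = mex{} = 0
g(1) = mex{} = 0
g(2) = mex{} = 0
g(3) = mex{} = 0
g(4) = mex{0} = 1
g(5) = mex{0} = 1
g(6) = mex{0} = 1
g(7) = mex{0} = 1
g(8) = mex{0,1} = 2
g(9) = mex{1} = 0
g(10) = mex{1} = 0
g(11) = mex{1} = 0
g(12) = mex{1,2} = 0
g(13) = mex{0,2} = 1
So g(13) = 1.

1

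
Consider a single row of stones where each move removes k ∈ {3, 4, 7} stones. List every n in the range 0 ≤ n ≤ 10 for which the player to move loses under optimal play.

0, 1, 2, 10

Compute g(0), g(1), … for moves {3, 4, 7}:
k:     0  1  2  3  4  5  6  7  8  9 10
g(k):  0  0  0  1  1  1  2  2  2  3  0
The P-positions (g = 0) in 0..10 are 0, 1, 2, 10.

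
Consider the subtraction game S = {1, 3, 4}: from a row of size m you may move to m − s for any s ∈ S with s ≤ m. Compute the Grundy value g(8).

1

Grundy values for subtraction set {1, 3, 4}:
g(0) = mex{} = 0
g(1) = mex{0} = 1
g(2) = mex{1} = 0
g(3) = mex{0} = 1
g(4) = mex{0,1} = 2
g(5) = mex{0,1,2} = 3
g(6) = mex{0,1,3} = 2
g(7) = mex{1,2} = 0
g(8) = mex{0,2,3} = 1
So g(8) = 1.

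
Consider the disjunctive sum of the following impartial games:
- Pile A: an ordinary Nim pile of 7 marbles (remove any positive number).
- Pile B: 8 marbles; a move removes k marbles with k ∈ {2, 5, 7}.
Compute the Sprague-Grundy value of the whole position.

5

Pile A is a plain Nim pile of size 7, so its Grundy value is 7.
For pile B, compute g(0), g(1), … with moves {2, 5, 7}:
k:     0  1  2  3  4  5  6  7  8
g(k):  0  0  1  1  0  2  1  3  2
So g(8) = 2.
By the Sprague-Grundy theorem, the Grundy value of a sum of independent games is the XOR of the component values.
Combined value = 7 XOR 2 = 5.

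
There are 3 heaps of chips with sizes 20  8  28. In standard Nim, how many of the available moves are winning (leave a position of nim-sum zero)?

0

Compute the nim-sum pairwise:
20 ⊕ 8 = 28
28 ⊕ 28 = 0
The nim-sum is already 0, so every move leaves a nonzero nim-sum — there are no winning moves.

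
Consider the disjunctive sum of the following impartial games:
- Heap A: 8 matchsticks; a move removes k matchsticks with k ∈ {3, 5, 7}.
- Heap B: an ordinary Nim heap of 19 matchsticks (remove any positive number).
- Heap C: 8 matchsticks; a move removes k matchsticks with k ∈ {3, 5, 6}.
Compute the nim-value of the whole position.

19

For heap A, compute g(0), g(1), … with moves {3, 5, 7}:
g(0) = mex{} = 0
g(1) = mex{} = 0
g(2) = mex{} = 0
g(3) = mex{0} = 1
g(4) = mex{0} = 1
g(5) = mex{0} = 1
g(6) = mex{0,1} = 2
g(7) = mex{0,1} = 2
g(8) = mex{0,1} = 2
So g(8) = 2.
Heap B is a plain Nim heap of size 19, so its Grundy value is 19.
Build the Grundy sequence for heap C with g(k) = mex{g(k−s) : s ∈ {3, 5, 6}, s ≤ k}:
k:     0  1  2  3  4  5  6  7  8
g(k):  0  0  0  1  1  1  2  2  2
So g(8) = 2.
By the Sprague-Grundy theorem, the Grundy value of a sum of independent games is the XOR of the component values.
Combined value = 2 ⊕ 19 ⊕ 2 = 19.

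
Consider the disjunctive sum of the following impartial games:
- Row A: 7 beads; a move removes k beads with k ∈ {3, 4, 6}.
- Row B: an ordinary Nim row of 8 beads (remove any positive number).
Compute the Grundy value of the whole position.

10

Grundy values for row A (subtraction set {3, 4, 6}):
k:     0  1  2  3  4  5  6  7
g(k):  0  0  0  1  1  1  2  2
So g(7) = 2.
Row B is a plain Nim row of size 8, so its Grundy value is 8.
The value of a disjunctive sum is the nim-sum of the parts.
Combined value = 2 ⊕ 8 = 10.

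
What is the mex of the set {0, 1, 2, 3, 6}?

4

The values 0, 1, 2, 3 are all present; 4 is the first non-negative integer missing from the set.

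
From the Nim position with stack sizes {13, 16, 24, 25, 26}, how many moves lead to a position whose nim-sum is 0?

1

Write each in binary and XOR column by column:
  01101  (13)
  10000  (16)
  11000  (24)
  11001  (25)
  11010  (26)
  -----
  00110  (6)
The overall nim-sum is X = 6. A stack of size p has a winning move iff p XOR X < p (reduce it to p XOR X).
  13: 13 XOR 6 = 11 < 13 — winning move (to 11).
  16: 16 XOR 6 = 22 ≥ 16 — no move.
  24: 24 XOR 6 = 30 ≥ 24 — no move.
  25: 25 XOR 6 = 31 ≥ 25 — no move.
  26: 26 XOR 6 = 28 ≥ 26 — no move.
That gives 1 winning move.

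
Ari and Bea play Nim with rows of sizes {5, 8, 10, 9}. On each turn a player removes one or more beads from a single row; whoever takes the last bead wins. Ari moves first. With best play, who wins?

Ari wins

Nim-sum: 5 XOR 8 XOR 10 XOR 9 = 14.
The nim-sum is 14 ≠ 0, so this is an N-position: the player to move can win; Ari has a winning move.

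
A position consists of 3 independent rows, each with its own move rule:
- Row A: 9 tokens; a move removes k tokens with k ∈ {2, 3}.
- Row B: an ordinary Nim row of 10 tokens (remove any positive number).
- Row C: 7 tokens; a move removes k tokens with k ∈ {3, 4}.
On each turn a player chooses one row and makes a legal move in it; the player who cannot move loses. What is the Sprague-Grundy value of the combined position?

8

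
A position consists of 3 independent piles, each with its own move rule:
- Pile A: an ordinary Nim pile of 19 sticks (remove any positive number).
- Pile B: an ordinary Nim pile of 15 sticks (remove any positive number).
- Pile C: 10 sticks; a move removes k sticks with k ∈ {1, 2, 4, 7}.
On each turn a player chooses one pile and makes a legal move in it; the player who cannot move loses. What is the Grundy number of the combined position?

Pile A is a plain Nim pile of size 19, so its Grundy value is 19.
Pile B is a plain Nim pile of size 15, so its Grundy value is 15.
Grundy values for pile C (subtraction set {1, 2, 4, 7}):
k:     0  1  2  3  4  5  6  7  8  9 10
g(k):  0  1  2  0  1  2  0  1  2  0  1
So g(10) = 1.
By the Sprague-Grundy theorem, the Grundy value of a sum of independent games is the XOR of the component values.
Combined value = 19 XOR 15 XOR 1 = 29.

29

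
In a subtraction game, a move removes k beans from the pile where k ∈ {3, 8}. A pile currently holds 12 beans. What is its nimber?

Build the Grundy sequence with g(k) = mex{g(k−s) : s ∈ {3, 8}, s ≤ k}:
g(0) = mex{} = 0
g(1) = mex{} = 0
g(2) = mex{} = 0
g(3) = mex{0} = 1
g(4) = mex{0} = 1
g(5) = mex{0} = 1
g(6) = mex{1} = 0
g(7) = mex{1} = 0
g(8) = mex{0,1} = 2
g(9) = mex{0} = 1
g(10) = mex{0} = 1
g(11) = mex{1,2} = 0
g(12) = mex{1} = 0
So g(12) = 0.

0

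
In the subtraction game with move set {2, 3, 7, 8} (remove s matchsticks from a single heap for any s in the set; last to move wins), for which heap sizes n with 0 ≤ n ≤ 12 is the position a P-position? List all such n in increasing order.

0, 1, 5, 6, 10, 11

Build the Grundy sequence with g(k) = mex{g(k−s) : s ∈ {2, 3, 7, 8}, s ≤ k}:
g(0) = mex{} = 0
g(1) = mex{} = 0
g(2) = mex{0} = 1
g(3) = mex{0} = 1
g(4) = mex{0,1} = 2
g(5) = mex{1} = 0
g(6) = mex{1,2} = 0
g(7) = mex{0,2} = 1
g(8) = mex{0} = 1
g(9) = mex{0,1} = 2
g(10) = mex{1} = 0
g(11) = mex{1,2} = 0
g(12) = mex{0,2} = 1
The P-positions (g = 0) in 0..12 are 0, 1, 5, 6, 10, 11.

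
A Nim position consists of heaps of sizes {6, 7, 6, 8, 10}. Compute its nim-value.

5

Nim-sum: 6 XOR 7 XOR 6 XOR 8 XOR 10 = 5.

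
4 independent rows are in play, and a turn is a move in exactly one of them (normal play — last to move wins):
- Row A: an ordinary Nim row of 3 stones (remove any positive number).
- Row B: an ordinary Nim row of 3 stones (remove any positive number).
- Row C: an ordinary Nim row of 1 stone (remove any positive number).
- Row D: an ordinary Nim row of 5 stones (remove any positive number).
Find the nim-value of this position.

Row A is a plain Nim row of size 3, so its Grundy value is 3.
Row B is a plain Nim row of size 3, so its Grundy value is 3.
Row C is a plain Nim row of size 1, so its Grundy value is 1.
Row D is a plain Nim row of size 5, so its Grundy value is 5.
By the Sprague-Grundy theorem, the Grundy value of a sum of independent games is the XOR of the component values.
Combined value = 3 XOR 3 XOR 1 XOR 5 = 4.

4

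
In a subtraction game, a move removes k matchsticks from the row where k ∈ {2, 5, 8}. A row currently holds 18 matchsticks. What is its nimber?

2

Compute g(0), g(1), … for moves {2, 5, 8}:
k:     0  1  2  3  4  5  6  7  8  9 10 11 12 13 14 15 16 17 18
g(k):  0  0  1  1  0  2  1  0  2  1  0  0  1  1  0  2  1  0  2
So g(18) = 2.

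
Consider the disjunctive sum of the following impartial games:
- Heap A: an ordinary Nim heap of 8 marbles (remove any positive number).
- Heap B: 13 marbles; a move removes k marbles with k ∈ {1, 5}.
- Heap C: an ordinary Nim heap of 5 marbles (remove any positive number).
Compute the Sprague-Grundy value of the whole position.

12

Heap A is a plain Nim heap of size 8, so its Grundy value is 8.
Grundy values for heap B (subtraction set {1, 5}):
g(0) = mex{} = 0
g(1) = mex{0} = 1
g(2) = mex{1} = 0
g(3) = mex{0} = 1
g(4) = mex{1} = 0
g(5) = mex{0} = 1
g(6) = mex{1} = 0
g(7) = mex{0} = 1
g(8) = mex{1} = 0
g(9) = mex{0} = 1
g(10) = mex{1} = 0
g(11) = mex{0} = 1
g(12) = mex{1} = 0
g(13) = mex{0} = 1
So g(13) = 1.
Heap C is a plain Nim heap of size 5, so its Grundy value is 5.
By the Sprague-Grundy theorem, the Grundy value of a sum of independent games is the XOR of the component values.
Combined value = 8 ⊕ 1 ⊕ 5 = 12.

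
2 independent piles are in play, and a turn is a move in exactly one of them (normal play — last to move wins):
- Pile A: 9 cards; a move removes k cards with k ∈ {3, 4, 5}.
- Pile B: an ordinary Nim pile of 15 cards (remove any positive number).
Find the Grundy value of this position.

15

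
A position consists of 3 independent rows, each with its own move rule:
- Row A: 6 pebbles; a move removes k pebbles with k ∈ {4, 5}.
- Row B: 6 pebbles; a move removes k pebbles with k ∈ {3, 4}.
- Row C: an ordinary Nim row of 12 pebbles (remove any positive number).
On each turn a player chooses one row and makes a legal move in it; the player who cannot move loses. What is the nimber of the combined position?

For row A, compute g(0), g(1), … with moves {4, 5}:
g(0) = mex{} = 0
g(1) = mex{} = 0
g(2) = mex{} = 0
g(3) = mex{} = 0
g(4) = mex{0} = 1
g(5) = mex{0} = 1
g(6) = mex{0} = 1
So g(6) = 1.
For row B, compute g(0), g(1), … with moves {3, 4}:
k:     0  1  2  3  4  5  6
g(k):  0  0  0  1  1  1  2
So g(6) = 2.
Row C is a plain Nim row of size 12, so its Grundy value is 12.
The value of a disjunctive sum is the nim-sum of the parts.
Combined value = 1 ⊕ 2 ⊕ 12 = 15.

15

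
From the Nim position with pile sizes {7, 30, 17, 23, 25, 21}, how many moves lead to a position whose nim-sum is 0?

Compute the nim-sum pairwise:
7 ⊕ 30 = 25
25 ⊕ 17 = 8
8 ⊕ 23 = 31
31 ⊕ 25 = 6
6 ⊕ 21 = 19
The overall nim-sum is X = 19. A pile of size p has a winning move iff p XOR X < p (reduce it to p XOR X).
  7: 7 XOR 19 = 20 ≥ 7 — no move.
  30: 30 XOR 19 = 13 < 30 — winning move (to 13).
  17: 17 XOR 19 = 2 < 17 — winning move (to 2).
  23: 23 XOR 19 = 4 < 23 — winning move (to 4).
  25: 25 XOR 19 = 10 < 25 — winning move (to 10).
  21: 21 XOR 19 = 6 < 21 — winning move (to 6).
That gives 5 winning moves.

5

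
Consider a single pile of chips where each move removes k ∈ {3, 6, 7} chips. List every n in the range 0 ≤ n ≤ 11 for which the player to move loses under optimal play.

0, 1, 2, 10, 11

Grundy values for subtraction set {3, 6, 7}:
g(0) = mex{} = 0
g(1) = mex{} = 0
g(2) = mex{} = 0
g(3) = mex{0} = 1
g(4) = mex{0} = 1
g(5) = mex{0} = 1
g(6) = mex{0,1} = 2
g(7) = mex{0,1} = 2
g(8) = mex{0,1} = 2
g(9) = mex{0,1,2} = 3
g(10) = mex{1,2} = 0
g(11) = mex{1,2} = 0
The P-positions (g = 0) in 0..11 are 0, 1, 2, 10, 11.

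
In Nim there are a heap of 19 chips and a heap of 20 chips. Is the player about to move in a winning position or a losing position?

Winning position

Compute the nim-sum pairwise:
19 ^ 20 = 7
The nim-sum is 7 ≠ 0, so this is an N-position: the player to move can win.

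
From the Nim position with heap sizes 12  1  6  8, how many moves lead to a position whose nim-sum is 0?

Bitwise XOR of the heap sizes:
  1100  (12)
  0001  (1)
  0110  (6)
  1000  (8)
  ----
  0011  (3)
The overall nim-sum is X = 3. A heap of size p has a winning move iff p XOR X < p (reduce it to p XOR X).
  12: 12 XOR 3 = 15 ≥ 12 — no move.
  1: 1 XOR 3 = 2 ≥ 1 — no move.
  6: 6 XOR 3 = 5 < 6 — winning move (to 5).
  8: 8 XOR 3 = 11 ≥ 8 — no move.
That gives 1 winning move.

1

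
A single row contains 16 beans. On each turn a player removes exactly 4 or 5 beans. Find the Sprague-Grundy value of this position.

1

Grundy values for subtraction set {4, 5}:
k:     0  1  2  3  4  5  6  7  8  9 10 11 12 13 14 15 16
g(k):  0  0  0  0  1  1  1  1  2  0  0  0  0  1  1  1  1
So g(16) = 1.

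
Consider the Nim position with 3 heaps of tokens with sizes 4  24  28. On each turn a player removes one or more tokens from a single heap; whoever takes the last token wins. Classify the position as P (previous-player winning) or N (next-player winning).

Compute the nim-sum pairwise:
4 XOR 24 = 28
28 XOR 28 = 0
The nim-sum is 0, so this is a P-position: the player to move is in a losing position under optimal play.

P-position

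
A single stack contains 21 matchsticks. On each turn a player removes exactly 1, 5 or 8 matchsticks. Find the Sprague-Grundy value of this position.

2

Compute g(0), g(1), … for moves {1, 5, 8}:
k:     0  1  2  3  4  5  6  7  8  9 10 11 12 13 14 15 16 17 18 19 20 21
g(k):  0  1  0  1  0  1  0  1  2  3  2  3  2  0  1  0  1  0  1  0  1  2
So g(21) = 2.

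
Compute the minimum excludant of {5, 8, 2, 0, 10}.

1

0 is in the set but 1 is not, so the mex is 1.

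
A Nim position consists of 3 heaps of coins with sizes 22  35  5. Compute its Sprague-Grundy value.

48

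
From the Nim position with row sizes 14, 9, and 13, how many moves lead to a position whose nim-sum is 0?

3

Bitwise XOR of the heap sizes:
  1110  (14)
  1001  (9)
  1101  (13)
  ----
  1010  (10)
The overall nim-sum is X = 10. A row of size p has a winning move iff p XOR X < p (reduce it to p XOR X).
  14: 14 XOR 10 = 4 < 14 — winning move (to 4).
  9: 9 XOR 10 = 3 < 9 — winning move (to 3).
  13: 13 XOR 10 = 7 < 13 — winning move (to 7).
That gives 3 winning moves.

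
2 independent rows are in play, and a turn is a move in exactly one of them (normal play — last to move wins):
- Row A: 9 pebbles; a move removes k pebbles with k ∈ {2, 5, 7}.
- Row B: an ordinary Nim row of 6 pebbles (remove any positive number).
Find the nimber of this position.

Build the Grundy sequence for row A with g(k) = mex{g(k−s) : s ∈ {2, 5, 7}, s ≤ k}:
g(0) = mex{} = 0
g(1) = mex{} = 0
g(2) = mex{0} = 1
g(3) = mex{0} = 1
g(4) = mex{1} = 0
g(5) = mex{0,1} = 2
g(6) = mex{0} = 1
g(7) = mex{0,1,2} = 3
g(8) = mex{0,1} = 2
g(9) = mex{0,1,3} = 2
So g(9) = 2.
Row B is a plain Nim row of size 6, so its Grundy value is 6.
The value of a disjunctive sum is the nim-sum of the parts.
Combined value = 2 XOR 6 = 4.

4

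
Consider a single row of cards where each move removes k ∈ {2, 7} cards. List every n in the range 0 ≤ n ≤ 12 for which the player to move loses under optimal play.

Grundy values for subtraction set {2, 7}:
g(0) = mex{} = 0
g(1) = mex{} = 0
g(2) = mex{0} = 1
g(3) = mex{0} = 1
g(4) = mex{1} = 0
g(5) = mex{1} = 0
g(6) = mex{0} = 1
g(7) = mex{0} = 1
g(8) = mex{0,1} = 2
g(9) = mex{1} = 0
g(10) = mex{1,2} = 0
g(11) = mex{0} = 1
g(12) = mex{0} = 1
The P-positions (g = 0) in 0..12 are 0, 1, 4, 5, 9, 10.

0, 1, 4, 5, 9, 10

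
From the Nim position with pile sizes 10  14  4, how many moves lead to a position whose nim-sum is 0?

0

Compute the nim-sum pairwise:
10 ^ 14 = 4
4 ^ 4 = 0
The nim-sum is already 0, so every move leaves a nonzero nim-sum — there are no winning moves.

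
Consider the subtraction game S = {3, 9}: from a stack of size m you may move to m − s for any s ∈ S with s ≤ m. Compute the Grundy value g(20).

Grundy values for subtraction set {3, 9}:
k:     0  1  2  3  4  5  6  7  8  9 10 11 12 13 14 15 16 17 18 19 20
g(k):  0  0  0  1  1  1  0  0  0  1  1  1  0  0  0  1  1  1  0  0  0
So g(20) = 0.

0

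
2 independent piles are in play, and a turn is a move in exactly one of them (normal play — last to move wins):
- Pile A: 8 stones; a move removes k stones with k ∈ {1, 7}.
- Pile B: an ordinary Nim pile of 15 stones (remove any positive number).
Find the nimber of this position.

15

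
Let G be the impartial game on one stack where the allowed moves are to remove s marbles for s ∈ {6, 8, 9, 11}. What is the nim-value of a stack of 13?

2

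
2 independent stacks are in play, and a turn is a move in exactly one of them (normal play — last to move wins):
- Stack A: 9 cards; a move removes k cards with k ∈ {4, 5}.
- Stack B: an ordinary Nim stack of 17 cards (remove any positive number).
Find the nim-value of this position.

17

Build the Grundy sequence for stack A with g(k) = mex{g(k−s) : s ∈ {4, 5}, s ≤ k}:
k:     0  1  2  3  4  5  6  7  8  9
g(k):  0  0  0  0  1  1  1  1  2  0
So g(9) = 0.
Stack B is a plain Nim stack of size 17, so its Grundy value is 17.
The value of a disjunctive sum is the nim-sum of the parts.
Combined value = 0 ⊕ 17 = 17.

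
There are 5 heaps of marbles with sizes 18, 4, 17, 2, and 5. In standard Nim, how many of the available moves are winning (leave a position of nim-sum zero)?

0

Write each in binary and XOR column by column:
  10010  (18)
  00100  (4)
  10001  (17)
  00010  (2)
  00101  (5)
  -----
  00000  (0)
The nim-sum is already 0, so every move leaves a nonzero nim-sum — there are no winning moves.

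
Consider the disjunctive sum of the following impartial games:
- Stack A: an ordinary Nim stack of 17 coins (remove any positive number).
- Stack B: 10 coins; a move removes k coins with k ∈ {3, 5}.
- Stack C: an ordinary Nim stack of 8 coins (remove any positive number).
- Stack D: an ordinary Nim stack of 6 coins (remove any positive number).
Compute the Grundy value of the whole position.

31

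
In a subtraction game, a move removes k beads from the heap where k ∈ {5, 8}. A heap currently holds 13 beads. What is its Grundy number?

Build the Grundy sequence with g(k) = mex{g(k−s) : s ∈ {5, 8}, s ≤ k}:
g(0) = mex{} = 0
g(1) = mex{} = 0
g(2) = mex{} = 0
g(3) = mex{} = 0
g(4) = mex{} = 0
g(5) = mex{0} = 1
g(6) = mex{0} = 1
g(7) = mex{0} = 1
g(8) = mex{0} = 1
g(9) = mex{0} = 1
g(10) = mex{0,1} = 2
g(11) = mex{0,1} = 2
g(12) = mex{0,1} = 2
g(13) = mex{1} = 0
So g(13) = 0.

0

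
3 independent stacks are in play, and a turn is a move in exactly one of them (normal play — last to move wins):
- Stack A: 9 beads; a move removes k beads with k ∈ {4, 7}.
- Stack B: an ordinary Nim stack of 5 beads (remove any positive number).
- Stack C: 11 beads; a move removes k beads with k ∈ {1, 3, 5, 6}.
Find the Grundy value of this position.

Build the Grundy sequence for stack A with g(k) = mex{g(k−s) : s ∈ {4, 7}, s ≤ k}:
g(0) = mex{} = 0
g(1) = mex{} = 0
g(2) = mex{} = 0
g(3) = mex{} = 0
g(4) = mex{0} = 1
g(5) = mex{0} = 1
g(6) = mex{0} = 1
g(7) = mex{0} = 1
g(8) = mex{0,1} = 2
g(9) = mex{0,1} = 2
So g(9) = 2.
Stack B is a plain Nim stack of size 5, so its Grundy value is 5.
For stack C, compute g(0), g(1), … with moves {1, 3, 5, 6}:
k:     0  1  2  3  4  5  6  7  8  9 10 11
g(k):  0  1  0  1  0  1  2  3  2  3  2  0
So g(11) = 0.
The value of a disjunctive sum is the nim-sum of the parts.
Combined value = 2 ⊕ 5 ⊕ 0 = 7.

7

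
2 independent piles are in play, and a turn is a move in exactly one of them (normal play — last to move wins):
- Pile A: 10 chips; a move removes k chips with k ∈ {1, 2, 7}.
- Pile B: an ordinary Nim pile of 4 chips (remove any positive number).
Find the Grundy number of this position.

5

Build the Grundy sequence for pile A with g(k) = mex{g(k−s) : s ∈ {1, 2, 7}, s ≤ k}:
g(0) = mex{} = 0
g(1) = mex{0} = 1
g(2) = mex{0,1} = 2
g(3) = mex{1,2} = 0
g(4) = mex{0,2} = 1
g(5) = mex{0,1} = 2
g(6) = mex{1,2} = 0
g(7) = mex{0,2} = 1
g(8) = mex{0,1} = 2
g(9) = mex{1,2} = 0
g(10) = mex{0,2} = 1
So g(10) = 1.
Pile B is a plain Nim pile of size 4, so its Grundy value is 4.
The value of a disjunctive sum is the nim-sum of the parts.
Combined value = 1 XOR 4 = 5.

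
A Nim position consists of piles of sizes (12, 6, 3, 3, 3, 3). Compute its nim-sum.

Nim-sum: 12 XOR 6 XOR 3 XOR 3 XOR 3 XOR 3 = 10.

10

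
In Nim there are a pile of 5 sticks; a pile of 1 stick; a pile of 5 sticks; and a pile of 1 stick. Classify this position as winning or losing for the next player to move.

Nim-sum: 5 XOR 1 XOR 5 XOR 1 = 0.
The nim-sum is 0, so this is a P-position: the player to move is in a losing position under optimal play.

Losing position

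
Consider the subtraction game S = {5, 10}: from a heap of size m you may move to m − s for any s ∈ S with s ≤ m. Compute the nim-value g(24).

Compute g(0), g(1), … for moves {5, 10}:
k:     0  1  2  3  4  5  6  7  8  9 10 11 12 13 14 15 16 17 18 19 20 21 22 23 24
g(k):  0  0  0  0  0  1  1  1  1  1  2  2  2  2  2  0  0  0  0  0  1  1  1  1  1
So g(24) = 1.

1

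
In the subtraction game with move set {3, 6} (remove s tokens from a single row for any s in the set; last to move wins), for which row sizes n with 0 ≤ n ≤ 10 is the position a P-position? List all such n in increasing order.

0, 1, 2, 9, 10

Grundy values for subtraction set {3, 6}:
k:     0  1  2  3  4  5  6  7  8  9 10
g(k):  0  0  0  1  1  1  2  2  2  0  0
The P-positions (g = 0) in 0..10 are 0, 1, 2, 9, 10.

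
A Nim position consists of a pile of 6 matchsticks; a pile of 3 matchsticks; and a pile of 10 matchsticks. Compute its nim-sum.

15

Compute the nim-sum pairwise:
6 XOR 3 = 5
5 XOR 10 = 15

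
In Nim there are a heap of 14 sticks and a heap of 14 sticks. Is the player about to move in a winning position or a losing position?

Losing position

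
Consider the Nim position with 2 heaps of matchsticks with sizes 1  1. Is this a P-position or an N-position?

P-position

Compute the nim-sum pairwise:
1 ^ 1 = 0
The nim-sum is 0, so this is a P-position: the player to move is in a losing position under optimal play.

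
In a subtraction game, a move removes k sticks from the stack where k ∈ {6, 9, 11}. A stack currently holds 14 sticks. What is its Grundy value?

Grundy values for subtraction set {6, 9, 11}:
g(0) = mex{} = 0
g(1) = mex{} = 0
g(2) = mex{} = 0
g(3) = mex{} = 0
g(4) = mex{} = 0
g(5) = mex{} = 0
g(6) = mex{0} = 1
g(7) = mex{0} = 1
g(8) = mex{0} = 1
g(9) = mex{0} = 1
g(10) = mex{0} = 1
g(11) = mex{0} = 1
g(12) = mex{0,1} = 2
g(13) = mex{0,1} = 2
g(14) = mex{0,1} = 2
So g(14) = 2.

2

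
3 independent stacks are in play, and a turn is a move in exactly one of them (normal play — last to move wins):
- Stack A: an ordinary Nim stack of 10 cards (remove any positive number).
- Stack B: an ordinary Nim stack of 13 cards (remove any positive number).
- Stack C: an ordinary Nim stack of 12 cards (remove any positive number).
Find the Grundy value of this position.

Stack A is a plain Nim stack of size 10, so its Grundy value is 10.
Stack B is a plain Nim stack of size 13, so its Grundy value is 13.
Stack C is a plain Nim stack of size 12, so its Grundy value is 12.
The value of a disjunctive sum is the nim-sum of the parts.
Combined value = 10 XOR 13 XOR 12 = 11.

11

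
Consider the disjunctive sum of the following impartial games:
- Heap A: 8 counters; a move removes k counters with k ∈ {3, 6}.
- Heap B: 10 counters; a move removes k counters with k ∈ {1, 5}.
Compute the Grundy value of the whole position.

2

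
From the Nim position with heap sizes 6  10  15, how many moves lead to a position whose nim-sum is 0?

3

Compute the nim-sum pairwise:
6 ^ 10 = 12
12 ^ 15 = 3
The overall nim-sum is X = 3. A heap of size p has a winning move iff p XOR X < p (reduce it to p XOR X).
  6: 6 XOR 3 = 5 < 6 — winning move (to 5).
  10: 10 XOR 3 = 9 < 10 — winning move (to 9).
  15: 15 XOR 3 = 12 < 15 — winning move (to 12).
That gives 3 winning moves.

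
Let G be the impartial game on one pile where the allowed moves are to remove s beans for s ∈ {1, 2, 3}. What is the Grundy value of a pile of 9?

1

Build the Grundy sequence with g(k) = mex{g(k−s) : s ∈ {1, 2, 3}, s ≤ k}:
g(0) = mex{} = 0
g(1) = mex{0} = 1
g(2) = mex{0,1} = 2
g(3) = mex{0,1,2} = 3
g(4) = mex{1,2,3} = 0
g(5) = mex{0,2,3} = 1
g(6) = mex{0,1,3} = 2
g(7) = mex{0,1,2} = 3
g(8) = mex{1,2,3} = 0
g(9) = mex{0,2,3} = 1
So g(9) = 1.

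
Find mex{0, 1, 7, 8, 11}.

The values 0, 1 are all present; 2 is the first non-negative integer missing from the set.

2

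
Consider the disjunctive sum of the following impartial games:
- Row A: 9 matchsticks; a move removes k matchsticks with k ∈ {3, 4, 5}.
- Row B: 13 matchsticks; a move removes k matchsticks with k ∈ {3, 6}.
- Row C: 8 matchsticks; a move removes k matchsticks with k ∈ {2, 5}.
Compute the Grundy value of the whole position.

1

For row A, compute g(0), g(1), … with moves {3, 4, 5}:
g(0) = mex{} = 0
g(1) = mex{} = 0
g(2) = mex{} = 0
g(3) = mex{0} = 1
g(4) = mex{0} = 1
g(5) = mex{0} = 1
g(6) = mex{0,1} = 2
g(7) = mex{0,1} = 2
g(8) = mex{1} = 0
g(9) = mex{1,2} = 0
So g(9) = 0.
For row B, compute g(0), g(1), … with moves {3, 6}:
k:     0  1  2  3  4  5  6  7  8  9 10 11 12 13
g(k):  0  0  0  1  1  1  2  2  2  0  0  0  1  1
So g(13) = 1.
For row C, compute g(0), g(1), … with moves {2, 5}:
g(0) = mex{} = 0
g(1) = mex{} = 0
g(2) = mex{0} = 1
g(3) = mex{0} = 1
g(4) = mex{1} = 0
g(5) = mex{0,1} = 2
g(6) = mex{0} = 1
g(7) = mex{1,2} = 0
g(8) = mex{1} = 0
So g(8) = 0.
The value of a disjunctive sum is the nim-sum of the parts.
Combined value = 0 XOR 1 XOR 0 = 1.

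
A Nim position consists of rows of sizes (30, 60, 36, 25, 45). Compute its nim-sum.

Nim-sum: 30 ^ 60 ^ 36 ^ 25 ^ 45 = 50.

50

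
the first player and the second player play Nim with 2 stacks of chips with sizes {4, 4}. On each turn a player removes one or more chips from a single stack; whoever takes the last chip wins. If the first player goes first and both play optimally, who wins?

Compute the nim-sum pairwise:
4 XOR 4 = 0
The nim-sum is 0, so this is a P-position: the player to move is in a losing position under optimal play; the first player is about to move from it and so loses — the second player wins.

the second player wins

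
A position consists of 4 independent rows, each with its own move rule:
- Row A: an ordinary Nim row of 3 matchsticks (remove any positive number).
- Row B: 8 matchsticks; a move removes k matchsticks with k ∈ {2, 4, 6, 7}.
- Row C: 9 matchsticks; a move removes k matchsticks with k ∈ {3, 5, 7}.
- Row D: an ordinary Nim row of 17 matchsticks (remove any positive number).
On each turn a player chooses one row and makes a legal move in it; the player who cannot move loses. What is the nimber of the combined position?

21

Row A is a plain Nim row of size 3, so its Grundy value is 3.
Build the Grundy sequence for row B with g(k) = mex{g(k−s) : s ∈ {2, 4, 6, 7}, s ≤ k}:
k:     0  1  2  3  4  5  6  7  8
g(k):  0  0  1  1  2  2  3  3  4
So g(8) = 4.
Grundy values for row C (subtraction set {3, 5, 7}):
k:     0  1  2  3  4  5  6  7  8  9
g(k):  0  0  0  1  1  1  2  2  2  3
So g(9) = 3.
Row D is a plain Nim row of size 17, so its Grundy value is 17.
The value of a disjunctive sum is the nim-sum of the parts.
Combined value = 3 ⊕ 4 ⊕ 3 ⊕ 17 = 21.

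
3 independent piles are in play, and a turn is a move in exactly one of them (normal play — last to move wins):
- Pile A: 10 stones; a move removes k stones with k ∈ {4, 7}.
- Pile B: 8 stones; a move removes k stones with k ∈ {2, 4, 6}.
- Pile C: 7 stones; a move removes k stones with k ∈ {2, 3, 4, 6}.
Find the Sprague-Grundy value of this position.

For pile A, compute g(0), g(1), … with moves {4, 7}:
k:     0  1  2  3  4  5  6  7  8  9 10
g(k):  0  0  0  0  1  1  1  1  2  2  2
So g(10) = 2.
For pile B, compute g(0), g(1), … with moves {2, 4, 6}:
g(0) = mex{} = 0
g(1) = mex{} = 0
g(2) = mex{0} = 1
g(3) = mex{0} = 1
g(4) = mex{0,1} = 2
g(5) = mex{0,1} = 2
g(6) = mex{0,1,2} = 3
g(7) = mex{0,1,2} = 3
g(8) = mex{1,2,3} = 0
So g(8) = 0.
Grundy values for pile C (subtraction set {2, 3, 4, 6}):
g(0) = mex{} = 0
g(1) = mex{} = 0
g(2) = mex{0} = 1
g(3) = mex{0} = 1
g(4) = mex{0,1} = 2
g(5) = mex{0,1} = 2
g(6) = mex{0,1,2} = 3
g(7) = mex{0,1,2} = 3
So g(7) = 3.
The value of a disjunctive sum is the nim-sum of the parts.
Combined value = 2 ⊕ 0 ⊕ 3 = 1.

1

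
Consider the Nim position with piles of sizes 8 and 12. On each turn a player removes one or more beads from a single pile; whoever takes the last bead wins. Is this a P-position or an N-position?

In binary:
  1000  (8)
  1100  (12)
  ----
  0100  (4)
The nim-sum is 4 ≠ 0, so this is an N-position: the player to move can win.

N-position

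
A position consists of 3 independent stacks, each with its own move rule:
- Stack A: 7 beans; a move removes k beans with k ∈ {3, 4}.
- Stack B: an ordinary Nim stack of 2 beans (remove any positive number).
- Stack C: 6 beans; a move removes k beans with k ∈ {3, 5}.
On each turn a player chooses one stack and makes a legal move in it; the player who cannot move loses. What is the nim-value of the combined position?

0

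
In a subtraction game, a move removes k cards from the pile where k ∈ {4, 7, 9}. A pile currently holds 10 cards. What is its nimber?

2

Compute g(0), g(1), … for moves {4, 7, 9}:
g(0) = mex{} = 0
g(1) = mex{} = 0
g(2) = mex{} = 0
g(3) = mex{} = 0
g(4) = mex{0} = 1
g(5) = mex{0} = 1
g(6) = mex{0} = 1
g(7) = mex{0} = 1
g(8) = mex{0,1} = 2
g(9) = mex{0,1} = 2
g(10) = mex{0,1} = 2
So g(10) = 2.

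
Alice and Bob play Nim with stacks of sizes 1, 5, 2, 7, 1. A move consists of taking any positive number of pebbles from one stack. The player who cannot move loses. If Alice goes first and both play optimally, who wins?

Nim-sum: 1 ⊕ 5 ⊕ 2 ⊕ 7 ⊕ 1 = 0.
The nim-sum is 0, so this is a P-position: the player to move is in a losing position under optimal play; Alice is about to move from it and so loses — Bob wins.

Bob wins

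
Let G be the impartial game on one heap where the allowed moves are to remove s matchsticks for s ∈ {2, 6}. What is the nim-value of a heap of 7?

Grundy values for subtraction set {2, 6}:
g(0) = mex{} = 0
g(1) = mex{} = 0
g(2) = mex{0} = 1
g(3) = mex{0} = 1
g(4) = mex{1} = 0
g(5) = mex{1} = 0
g(6) = mex{0} = 1
g(7) = mex{0} = 1
So g(7) = 1.

1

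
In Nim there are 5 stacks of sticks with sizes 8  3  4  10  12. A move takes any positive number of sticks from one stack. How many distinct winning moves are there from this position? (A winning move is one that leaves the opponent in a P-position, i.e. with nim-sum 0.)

3

Compute the nim-sum pairwise:
8 XOR 3 = 11
11 XOR 4 = 15
15 XOR 10 = 5
5 XOR 12 = 9
The overall nim-sum is X = 9. A stack of size p has a winning move iff p XOR X < p (reduce it to p XOR X).
  8: 8 XOR 9 = 1 < 8 — winning move (to 1).
  3: 3 XOR 9 = 10 ≥ 3 — no move.
  4: 4 XOR 9 = 13 ≥ 4 — no move.
  10: 10 XOR 9 = 3 < 10 — winning move (to 3).
  12: 12 XOR 9 = 5 < 12 — winning move (to 5).
That gives 3 winning moves.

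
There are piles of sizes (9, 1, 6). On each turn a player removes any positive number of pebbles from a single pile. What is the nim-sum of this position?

14

Compute the nim-sum pairwise:
9 ⊕ 1 = 8
8 ⊕ 6 = 14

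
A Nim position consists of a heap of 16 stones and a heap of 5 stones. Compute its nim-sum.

In binary:
  10000  (16)
  00101  (5)
  -----
  10101  (21)

21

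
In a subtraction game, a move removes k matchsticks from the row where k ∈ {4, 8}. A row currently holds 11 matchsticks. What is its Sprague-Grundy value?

2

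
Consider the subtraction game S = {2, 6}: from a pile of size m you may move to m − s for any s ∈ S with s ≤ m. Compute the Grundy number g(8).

0

Grundy values for subtraction set {2, 6}:
g(0) = mex{} = 0
g(1) = mex{} = 0
g(2) = mex{0} = 1
g(3) = mex{0} = 1
g(4) = mex{1} = 0
g(5) = mex{1} = 0
g(6) = mex{0} = 1
g(7) = mex{0} = 1
g(8) = mex{1} = 0
So g(8) = 0.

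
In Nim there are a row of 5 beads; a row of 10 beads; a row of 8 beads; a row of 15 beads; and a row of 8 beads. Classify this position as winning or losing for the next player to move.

Losing position

Nim-sum: 5 ^ 10 ^ 8 ^ 15 ^ 8 = 0.
The nim-sum is 0, so this is a P-position: the player to move is in a losing position under optimal play.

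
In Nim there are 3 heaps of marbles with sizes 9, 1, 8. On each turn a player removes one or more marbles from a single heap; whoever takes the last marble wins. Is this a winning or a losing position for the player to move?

Losing position

Compute the nim-sum pairwise:
9 ⊕ 1 = 8
8 ⊕ 8 = 0
The nim-sum is 0, so this is a P-position: the player to move is in a losing position under optimal play.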